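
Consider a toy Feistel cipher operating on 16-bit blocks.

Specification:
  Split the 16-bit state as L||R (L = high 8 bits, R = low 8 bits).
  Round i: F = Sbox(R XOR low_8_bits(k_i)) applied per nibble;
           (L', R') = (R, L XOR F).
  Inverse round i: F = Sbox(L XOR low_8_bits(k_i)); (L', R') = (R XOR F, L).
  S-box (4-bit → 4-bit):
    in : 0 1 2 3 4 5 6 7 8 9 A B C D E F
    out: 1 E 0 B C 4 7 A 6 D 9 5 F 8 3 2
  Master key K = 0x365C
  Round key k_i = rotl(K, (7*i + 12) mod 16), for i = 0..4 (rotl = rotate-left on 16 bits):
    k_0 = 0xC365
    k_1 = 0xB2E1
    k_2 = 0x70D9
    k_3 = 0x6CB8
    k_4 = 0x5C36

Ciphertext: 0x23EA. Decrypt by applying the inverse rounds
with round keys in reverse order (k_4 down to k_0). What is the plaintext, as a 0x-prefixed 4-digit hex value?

s_0 = ciphertext = 0x23EA
s_1 = InvRound(s_0, k_4) = 0x0E23
s_2 = InvRound(s_1, k_3) = 0x740E
s_3 = InvRound(s_2, k_2) = 0x9674
s_4 = InvRound(s_3, k_1) = 0xDE96
s_5 = InvRound(s_4, k_0) = 0xC3DE

0xC3DE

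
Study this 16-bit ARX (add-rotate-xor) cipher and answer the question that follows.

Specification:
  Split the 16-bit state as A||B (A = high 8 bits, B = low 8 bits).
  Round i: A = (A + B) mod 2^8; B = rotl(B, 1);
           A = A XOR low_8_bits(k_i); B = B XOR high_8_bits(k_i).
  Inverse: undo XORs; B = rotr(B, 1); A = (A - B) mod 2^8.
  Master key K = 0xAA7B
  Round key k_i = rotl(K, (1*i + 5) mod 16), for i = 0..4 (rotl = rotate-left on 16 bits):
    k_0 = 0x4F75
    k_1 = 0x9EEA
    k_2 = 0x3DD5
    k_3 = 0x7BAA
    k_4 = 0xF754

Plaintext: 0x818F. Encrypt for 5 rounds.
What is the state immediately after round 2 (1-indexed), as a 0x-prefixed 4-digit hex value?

0x5F3E

s_0 = plaintext = 0x818F
s_1 = Round(s_0, k_0) = 0x6550
s_2 = Round(s_1, k_1) = 0x5F3E
s_3 = Round(s_2, k_2) = 0x4841
s_4 = Round(s_3, k_3) = 0x23F9
s_5 = Round(s_4, k_4) = 0x4804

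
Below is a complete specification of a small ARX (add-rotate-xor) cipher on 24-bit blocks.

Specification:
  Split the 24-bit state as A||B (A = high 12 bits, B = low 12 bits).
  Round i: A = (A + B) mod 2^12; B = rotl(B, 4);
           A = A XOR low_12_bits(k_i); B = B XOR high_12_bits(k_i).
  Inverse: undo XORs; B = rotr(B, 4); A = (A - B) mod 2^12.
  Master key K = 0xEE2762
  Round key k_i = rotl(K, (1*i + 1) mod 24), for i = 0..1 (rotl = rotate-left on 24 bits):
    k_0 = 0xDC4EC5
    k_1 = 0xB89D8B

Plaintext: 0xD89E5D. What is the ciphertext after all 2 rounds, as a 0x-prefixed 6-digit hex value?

s_0 = plaintext = 0xD89E5D
s_1 = Round(s_0, k_0) = 0x52381A
s_2 = Round(s_1, k_1) = 0x0B6A21

0x0B6A21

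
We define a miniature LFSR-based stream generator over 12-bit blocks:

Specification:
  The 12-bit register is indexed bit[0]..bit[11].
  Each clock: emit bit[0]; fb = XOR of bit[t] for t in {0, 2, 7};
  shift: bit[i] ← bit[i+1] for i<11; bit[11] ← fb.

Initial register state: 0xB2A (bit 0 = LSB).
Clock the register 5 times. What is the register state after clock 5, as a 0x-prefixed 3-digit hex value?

reg_0 = 0xB2A
clock 1: out=0, reg = 0x595
clock 2: out=1, reg = 0xACA
clock 3: out=0, reg = 0xD65
clock 4: out=1, reg = 0x6B2
clock 5: out=0, reg = 0xB59

0xB59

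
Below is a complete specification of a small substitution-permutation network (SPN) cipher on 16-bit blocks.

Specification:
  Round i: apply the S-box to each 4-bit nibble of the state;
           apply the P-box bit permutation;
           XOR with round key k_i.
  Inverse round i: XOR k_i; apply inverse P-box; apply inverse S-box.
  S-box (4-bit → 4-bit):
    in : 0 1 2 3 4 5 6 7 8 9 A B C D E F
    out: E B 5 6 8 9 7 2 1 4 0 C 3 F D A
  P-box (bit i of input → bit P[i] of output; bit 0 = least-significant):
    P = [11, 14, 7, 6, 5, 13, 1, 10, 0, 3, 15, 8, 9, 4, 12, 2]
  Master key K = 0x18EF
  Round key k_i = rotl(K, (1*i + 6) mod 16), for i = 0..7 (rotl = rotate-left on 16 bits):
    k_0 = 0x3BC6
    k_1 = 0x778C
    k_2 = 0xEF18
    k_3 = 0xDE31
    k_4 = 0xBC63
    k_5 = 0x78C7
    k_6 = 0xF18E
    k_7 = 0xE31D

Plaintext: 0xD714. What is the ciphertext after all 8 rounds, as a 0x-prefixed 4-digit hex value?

s_0 = plaintext = 0xD714
s_1 = Round(s_0, k_0) = 0x0DBA
s_2 = Round(s_1, k_1) = 0xE293
s_3 = Round(s_2, k_2) = 0x3D9F
s_4 = Round(s_3, k_3) = 0x0F6A
s_5 = Round(s_4, k_4) = 0x8D5D
s_6 = Round(s_5, k_5) = 0xB72E
s_7 = Round(s_6, k_6) = 0xE960
s_8 = Round(s_7, k_7) = 0x11FB

0x11FB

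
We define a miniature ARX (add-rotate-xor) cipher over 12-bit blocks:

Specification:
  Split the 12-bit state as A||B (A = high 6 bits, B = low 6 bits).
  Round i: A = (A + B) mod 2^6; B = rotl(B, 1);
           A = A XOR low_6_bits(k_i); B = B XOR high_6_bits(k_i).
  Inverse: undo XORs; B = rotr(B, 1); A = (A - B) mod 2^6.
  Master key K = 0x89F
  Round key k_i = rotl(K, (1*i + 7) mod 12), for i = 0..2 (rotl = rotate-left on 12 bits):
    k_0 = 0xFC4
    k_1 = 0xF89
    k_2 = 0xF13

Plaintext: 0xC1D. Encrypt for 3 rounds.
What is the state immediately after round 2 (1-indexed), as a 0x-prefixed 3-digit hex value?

s_0 = plaintext = 0xC1D
s_1 = Round(s_0, k_0) = 0x245
s_2 = Round(s_1, k_1) = 0x1F4
s_3 = Round(s_2, k_2) = 0xA15

0x1F4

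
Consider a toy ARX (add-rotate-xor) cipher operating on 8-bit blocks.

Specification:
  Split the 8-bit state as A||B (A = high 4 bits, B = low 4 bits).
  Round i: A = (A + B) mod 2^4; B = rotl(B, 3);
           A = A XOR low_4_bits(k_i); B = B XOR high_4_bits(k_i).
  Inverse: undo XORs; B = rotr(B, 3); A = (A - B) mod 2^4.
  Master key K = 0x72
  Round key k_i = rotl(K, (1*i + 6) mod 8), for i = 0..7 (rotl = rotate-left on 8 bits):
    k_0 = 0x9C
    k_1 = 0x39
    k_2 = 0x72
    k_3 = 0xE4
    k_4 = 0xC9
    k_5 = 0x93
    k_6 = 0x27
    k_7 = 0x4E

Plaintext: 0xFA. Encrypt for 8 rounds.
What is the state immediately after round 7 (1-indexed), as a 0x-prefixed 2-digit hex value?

0xAD

s_0 = plaintext = 0xFA
s_1 = Round(s_0, k_0) = 0x5C
s_2 = Round(s_1, k_1) = 0x85
s_3 = Round(s_2, k_2) = 0xFD
s_4 = Round(s_3, k_3) = 0x80
s_5 = Round(s_4, k_4) = 0x1C
s_6 = Round(s_5, k_5) = 0xEF
s_7 = Round(s_6, k_6) = 0xAD
s_8 = Round(s_7, k_7) = 0x9A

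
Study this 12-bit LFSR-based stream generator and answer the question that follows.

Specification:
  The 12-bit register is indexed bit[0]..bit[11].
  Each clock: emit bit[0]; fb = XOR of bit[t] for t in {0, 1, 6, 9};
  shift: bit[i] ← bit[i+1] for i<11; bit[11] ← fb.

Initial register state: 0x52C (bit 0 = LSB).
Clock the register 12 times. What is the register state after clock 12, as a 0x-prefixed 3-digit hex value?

reg_0 = 0x52C
clock 1: out=0, reg = 0x296
clock 2: out=0, reg = 0x14B
clock 3: out=1, reg = 0x8A5
clock 4: out=1, reg = 0xC52
clock 5: out=0, reg = 0x629
clock 6: out=1, reg = 0x314
clock 7: out=0, reg = 0x98A
clock 8: out=0, reg = 0xCC5
clock 9: out=1, reg = 0x662
clock 10: out=0, reg = 0xB31
clock 11: out=1, reg = 0x598
clock 12: out=0, reg = 0x2CC

0x2CC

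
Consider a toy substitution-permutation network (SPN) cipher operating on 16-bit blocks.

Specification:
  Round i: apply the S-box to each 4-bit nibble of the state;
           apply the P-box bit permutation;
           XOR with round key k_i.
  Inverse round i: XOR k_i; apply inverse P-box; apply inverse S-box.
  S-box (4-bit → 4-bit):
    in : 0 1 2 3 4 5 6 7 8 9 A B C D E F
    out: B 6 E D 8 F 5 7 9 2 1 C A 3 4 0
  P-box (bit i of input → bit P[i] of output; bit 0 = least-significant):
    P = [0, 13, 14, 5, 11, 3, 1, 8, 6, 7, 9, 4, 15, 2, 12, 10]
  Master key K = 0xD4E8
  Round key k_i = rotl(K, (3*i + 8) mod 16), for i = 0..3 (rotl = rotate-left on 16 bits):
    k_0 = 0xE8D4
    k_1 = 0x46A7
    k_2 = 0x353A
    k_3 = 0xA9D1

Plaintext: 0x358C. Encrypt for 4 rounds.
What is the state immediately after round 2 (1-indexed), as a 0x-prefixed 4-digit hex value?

0xD149

s_0 = plaintext = 0x358C
s_1 = Round(s_0, k_0) = 0x5724
s_2 = Round(s_1, k_1) = 0xD149
s_3 = Round(s_2, k_2) = 0x96BE
s_4 = Round(s_3, k_3) = 0xEA97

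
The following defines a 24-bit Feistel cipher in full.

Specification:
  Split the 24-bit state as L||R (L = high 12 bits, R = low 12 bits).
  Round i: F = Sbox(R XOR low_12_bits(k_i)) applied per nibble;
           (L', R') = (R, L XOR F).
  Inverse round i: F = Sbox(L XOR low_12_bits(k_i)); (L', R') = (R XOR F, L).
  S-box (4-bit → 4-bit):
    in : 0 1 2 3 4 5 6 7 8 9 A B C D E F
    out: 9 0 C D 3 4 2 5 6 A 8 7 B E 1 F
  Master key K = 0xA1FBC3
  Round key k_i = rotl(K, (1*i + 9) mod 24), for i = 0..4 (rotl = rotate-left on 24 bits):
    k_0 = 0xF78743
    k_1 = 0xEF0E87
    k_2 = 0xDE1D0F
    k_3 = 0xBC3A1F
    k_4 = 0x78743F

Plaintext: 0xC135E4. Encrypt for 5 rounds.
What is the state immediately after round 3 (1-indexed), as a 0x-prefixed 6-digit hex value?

s_0 = plaintext = 0xC135E4
s_1 = Round(s_0, k_0) = 0x5E4096
s_2 = Round(s_1, k_1) = 0x0964E4
s_3 = Round(s_2, k_2) = 0x4E4A81
s_4 = Round(s_3, k_3) = 0xA81D45
s_5 = Round(s_4, k_4) = 0xD450D9

0x4E4A81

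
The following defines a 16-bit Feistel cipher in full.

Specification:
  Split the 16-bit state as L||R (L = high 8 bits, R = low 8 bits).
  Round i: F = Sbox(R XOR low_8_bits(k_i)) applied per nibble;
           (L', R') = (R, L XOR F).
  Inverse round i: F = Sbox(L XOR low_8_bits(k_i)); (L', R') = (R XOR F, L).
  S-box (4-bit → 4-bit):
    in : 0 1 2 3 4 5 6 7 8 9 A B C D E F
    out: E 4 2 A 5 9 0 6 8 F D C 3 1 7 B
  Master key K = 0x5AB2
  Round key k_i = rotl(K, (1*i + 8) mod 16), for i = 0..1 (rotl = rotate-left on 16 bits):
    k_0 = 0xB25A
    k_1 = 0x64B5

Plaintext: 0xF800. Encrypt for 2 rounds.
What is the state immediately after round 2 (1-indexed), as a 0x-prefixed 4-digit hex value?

0x651E

s_0 = plaintext = 0xF800
s_1 = Round(s_0, k_0) = 0x0065
s_2 = Round(s_1, k_1) = 0x651E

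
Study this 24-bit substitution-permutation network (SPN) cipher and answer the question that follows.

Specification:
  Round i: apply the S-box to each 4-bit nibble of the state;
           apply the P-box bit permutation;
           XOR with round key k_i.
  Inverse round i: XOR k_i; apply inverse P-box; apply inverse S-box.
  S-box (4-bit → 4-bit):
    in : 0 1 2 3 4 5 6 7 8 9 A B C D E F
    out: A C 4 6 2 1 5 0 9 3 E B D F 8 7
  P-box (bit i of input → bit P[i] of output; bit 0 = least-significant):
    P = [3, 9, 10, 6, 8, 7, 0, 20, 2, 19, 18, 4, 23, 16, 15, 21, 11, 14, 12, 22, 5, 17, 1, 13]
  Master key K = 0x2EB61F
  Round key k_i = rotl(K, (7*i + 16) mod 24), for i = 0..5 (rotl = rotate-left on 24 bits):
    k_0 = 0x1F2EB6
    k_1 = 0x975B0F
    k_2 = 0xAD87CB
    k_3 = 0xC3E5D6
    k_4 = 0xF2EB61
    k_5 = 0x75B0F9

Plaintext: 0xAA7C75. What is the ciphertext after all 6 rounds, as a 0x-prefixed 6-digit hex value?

s_0 = plaintext = 0xAA7C75
s_1 = Round(s_0, k_0) = 0x595EA8
s_2 = Round(s_1, k_1) = 0x0713F6
s_3 = Round(s_2, k_2) = 0x832242
s_4 = Round(s_3, k_3) = 0xC71176
s_5 = Round(s_4, k_4) = 0xD64F5B
s_6 = Round(s_5, k_5) = 0x7A8B97

0x7A8B97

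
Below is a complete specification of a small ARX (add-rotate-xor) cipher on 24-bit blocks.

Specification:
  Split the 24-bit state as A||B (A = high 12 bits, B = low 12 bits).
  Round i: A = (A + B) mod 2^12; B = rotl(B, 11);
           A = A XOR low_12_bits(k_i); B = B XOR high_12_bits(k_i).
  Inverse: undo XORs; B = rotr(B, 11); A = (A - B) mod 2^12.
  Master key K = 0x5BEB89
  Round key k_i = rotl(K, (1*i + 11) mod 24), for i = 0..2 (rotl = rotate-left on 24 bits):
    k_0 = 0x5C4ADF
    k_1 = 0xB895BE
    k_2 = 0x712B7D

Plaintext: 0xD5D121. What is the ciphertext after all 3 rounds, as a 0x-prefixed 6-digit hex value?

0xA13983

s_0 = plaintext = 0xD5D121
s_1 = Round(s_0, k_0) = 0x4A1D54
s_2 = Round(s_1, k_1) = 0x44BD23
s_3 = Round(s_2, k_2) = 0xA13983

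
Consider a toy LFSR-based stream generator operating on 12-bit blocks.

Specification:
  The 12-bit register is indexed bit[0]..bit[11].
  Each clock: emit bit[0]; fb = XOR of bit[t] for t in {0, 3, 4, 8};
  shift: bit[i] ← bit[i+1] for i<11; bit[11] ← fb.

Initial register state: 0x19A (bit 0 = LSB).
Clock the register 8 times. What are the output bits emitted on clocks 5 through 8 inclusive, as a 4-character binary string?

1001

reg_0 = 0x19A
clock 1: out=0, reg = 0x8CD
clock 2: out=1, reg = 0x466
clock 3: out=0, reg = 0x233
clock 4: out=1, reg = 0x119
clock 5: out=1, reg = 0x08C
clock 6: out=0, reg = 0x846
clock 7: out=0, reg = 0x423
clock 8: out=1, reg = 0xA11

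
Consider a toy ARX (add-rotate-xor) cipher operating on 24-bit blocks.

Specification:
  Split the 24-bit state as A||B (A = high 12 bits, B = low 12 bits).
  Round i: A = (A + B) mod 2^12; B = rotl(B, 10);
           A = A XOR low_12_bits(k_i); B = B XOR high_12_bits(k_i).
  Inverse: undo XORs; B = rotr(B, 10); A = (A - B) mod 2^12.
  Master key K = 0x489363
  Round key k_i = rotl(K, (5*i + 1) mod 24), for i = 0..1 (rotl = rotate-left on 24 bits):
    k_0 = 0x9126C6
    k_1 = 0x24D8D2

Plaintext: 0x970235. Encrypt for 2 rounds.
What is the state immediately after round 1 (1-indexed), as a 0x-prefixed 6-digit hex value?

s_0 = plaintext = 0x970235
s_1 = Round(s_0, k_0) = 0xD63D9F
s_2 = Round(s_1, k_1) = 0x3D0D2A

0xD63D9F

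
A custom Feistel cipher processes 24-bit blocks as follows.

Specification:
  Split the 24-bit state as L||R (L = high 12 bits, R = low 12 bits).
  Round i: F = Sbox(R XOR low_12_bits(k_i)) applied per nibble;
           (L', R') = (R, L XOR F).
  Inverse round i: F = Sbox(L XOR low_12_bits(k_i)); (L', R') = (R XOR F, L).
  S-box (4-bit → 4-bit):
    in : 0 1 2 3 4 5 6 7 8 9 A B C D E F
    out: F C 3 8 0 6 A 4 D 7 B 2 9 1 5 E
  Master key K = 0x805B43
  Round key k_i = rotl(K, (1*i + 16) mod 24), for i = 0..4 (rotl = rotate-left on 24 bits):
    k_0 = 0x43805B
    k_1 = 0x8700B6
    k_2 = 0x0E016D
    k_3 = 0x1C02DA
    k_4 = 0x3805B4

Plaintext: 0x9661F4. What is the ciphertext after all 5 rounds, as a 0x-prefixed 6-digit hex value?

s_0 = plaintext = 0x9661F4
s_1 = Round(s_0, k_0) = 0x1F45D8
s_2 = Round(s_1, k_1) = 0x5D8751
s_3 = Round(s_2, k_2) = 0x751F51
s_4 = Round(s_3, k_3) = 0xF51683
s_5 = Round(s_4, k_4) = 0x6837D5

0x6837D5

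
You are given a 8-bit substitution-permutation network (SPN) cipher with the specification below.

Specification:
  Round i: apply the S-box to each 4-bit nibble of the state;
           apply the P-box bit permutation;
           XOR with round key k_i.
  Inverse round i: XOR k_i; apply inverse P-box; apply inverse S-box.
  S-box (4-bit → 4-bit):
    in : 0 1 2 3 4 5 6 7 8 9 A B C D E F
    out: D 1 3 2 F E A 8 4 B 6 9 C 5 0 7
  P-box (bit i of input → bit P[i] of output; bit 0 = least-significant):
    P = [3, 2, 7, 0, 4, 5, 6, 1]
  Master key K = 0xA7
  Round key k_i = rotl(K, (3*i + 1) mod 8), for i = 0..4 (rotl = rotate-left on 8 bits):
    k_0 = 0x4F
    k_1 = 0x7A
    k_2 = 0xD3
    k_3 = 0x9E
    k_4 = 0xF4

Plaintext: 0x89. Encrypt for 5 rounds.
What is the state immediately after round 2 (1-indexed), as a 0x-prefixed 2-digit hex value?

0x24

s_0 = plaintext = 0x89
s_1 = Round(s_0, k_0) = 0x02
s_2 = Round(s_1, k_1) = 0x24
s_3 = Round(s_2, k_2) = 0x6E
s_4 = Round(s_3, k_3) = 0xBC
s_5 = Round(s_4, k_4) = 0x67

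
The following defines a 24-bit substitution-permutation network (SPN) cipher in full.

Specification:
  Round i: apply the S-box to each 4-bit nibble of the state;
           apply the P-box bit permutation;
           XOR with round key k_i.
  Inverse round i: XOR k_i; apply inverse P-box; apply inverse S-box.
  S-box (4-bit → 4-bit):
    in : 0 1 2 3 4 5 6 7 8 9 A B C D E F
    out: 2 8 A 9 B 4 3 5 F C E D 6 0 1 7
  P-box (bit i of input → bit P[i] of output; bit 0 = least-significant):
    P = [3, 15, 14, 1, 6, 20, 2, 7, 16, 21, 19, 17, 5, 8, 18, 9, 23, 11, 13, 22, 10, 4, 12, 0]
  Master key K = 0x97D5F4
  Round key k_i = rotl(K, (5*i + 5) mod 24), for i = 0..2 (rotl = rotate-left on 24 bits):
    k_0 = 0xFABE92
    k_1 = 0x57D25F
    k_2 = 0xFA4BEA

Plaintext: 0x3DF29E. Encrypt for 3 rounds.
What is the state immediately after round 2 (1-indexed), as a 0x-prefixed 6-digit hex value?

0x5838B7

s_0 = plaintext = 0x3DF29E
s_1 = Round(s_0, k_0) = 0xDCBB3F
s_2 = Round(s_1, k_1) = 0x5838B7
s_3 = Round(s_2, k_2) = 0x113106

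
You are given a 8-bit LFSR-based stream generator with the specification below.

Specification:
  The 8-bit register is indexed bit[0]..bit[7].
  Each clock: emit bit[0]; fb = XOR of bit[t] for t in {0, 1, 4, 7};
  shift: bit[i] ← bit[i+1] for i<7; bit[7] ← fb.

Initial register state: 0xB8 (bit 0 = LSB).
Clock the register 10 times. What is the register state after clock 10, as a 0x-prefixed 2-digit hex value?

0x0E

reg_0 = 0xB8
clock 1: out=0, reg = 0x5C
clock 2: out=0, reg = 0xAE
clock 3: out=0, reg = 0x57
clock 4: out=1, reg = 0xAB
clock 5: out=1, reg = 0xD5
clock 6: out=1, reg = 0xEA
clock 7: out=0, reg = 0x75
clock 8: out=1, reg = 0x3A
clock 9: out=0, reg = 0x1D
clock 10: out=1, reg = 0x0E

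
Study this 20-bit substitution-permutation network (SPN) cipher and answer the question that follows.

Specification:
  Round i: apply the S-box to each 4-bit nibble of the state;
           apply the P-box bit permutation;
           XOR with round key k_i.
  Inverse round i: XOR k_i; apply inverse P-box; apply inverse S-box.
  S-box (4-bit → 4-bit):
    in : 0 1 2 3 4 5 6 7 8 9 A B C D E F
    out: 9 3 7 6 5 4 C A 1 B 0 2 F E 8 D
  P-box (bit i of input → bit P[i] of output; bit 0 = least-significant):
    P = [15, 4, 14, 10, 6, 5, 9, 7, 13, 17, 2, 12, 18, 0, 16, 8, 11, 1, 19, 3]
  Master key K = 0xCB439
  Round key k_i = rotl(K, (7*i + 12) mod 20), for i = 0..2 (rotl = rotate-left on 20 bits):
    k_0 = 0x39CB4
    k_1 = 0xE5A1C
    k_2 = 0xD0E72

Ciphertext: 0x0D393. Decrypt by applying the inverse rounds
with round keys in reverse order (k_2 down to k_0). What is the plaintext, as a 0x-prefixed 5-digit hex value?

0x8E44B

s_0 = ciphertext = 0x0D393
s_1 = InvRound(s_0, k_2) = 0x4CE9F
s_2 = InvRound(s_1, k_1) = 0x3B7E0
s_3 = InvRound(s_2, k_0) = 0x8E44B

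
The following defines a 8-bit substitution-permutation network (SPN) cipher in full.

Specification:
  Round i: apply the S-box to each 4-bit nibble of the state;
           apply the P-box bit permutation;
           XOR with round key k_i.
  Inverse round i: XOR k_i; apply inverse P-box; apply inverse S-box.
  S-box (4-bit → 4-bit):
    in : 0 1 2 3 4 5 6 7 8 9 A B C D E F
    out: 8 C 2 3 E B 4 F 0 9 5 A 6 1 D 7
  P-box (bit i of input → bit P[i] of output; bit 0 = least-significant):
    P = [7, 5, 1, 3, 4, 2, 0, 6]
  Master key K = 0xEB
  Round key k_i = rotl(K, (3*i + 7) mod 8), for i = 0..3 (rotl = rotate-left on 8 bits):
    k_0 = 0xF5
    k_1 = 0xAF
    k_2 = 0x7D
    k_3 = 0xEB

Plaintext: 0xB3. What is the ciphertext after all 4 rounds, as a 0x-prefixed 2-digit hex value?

s_0 = plaintext = 0xB3
s_1 = Round(s_0, k_0) = 0x11
s_2 = Round(s_1, k_1) = 0xE4
s_3 = Round(s_2, k_2) = 0x06
s_4 = Round(s_3, k_3) = 0xA9

0xA9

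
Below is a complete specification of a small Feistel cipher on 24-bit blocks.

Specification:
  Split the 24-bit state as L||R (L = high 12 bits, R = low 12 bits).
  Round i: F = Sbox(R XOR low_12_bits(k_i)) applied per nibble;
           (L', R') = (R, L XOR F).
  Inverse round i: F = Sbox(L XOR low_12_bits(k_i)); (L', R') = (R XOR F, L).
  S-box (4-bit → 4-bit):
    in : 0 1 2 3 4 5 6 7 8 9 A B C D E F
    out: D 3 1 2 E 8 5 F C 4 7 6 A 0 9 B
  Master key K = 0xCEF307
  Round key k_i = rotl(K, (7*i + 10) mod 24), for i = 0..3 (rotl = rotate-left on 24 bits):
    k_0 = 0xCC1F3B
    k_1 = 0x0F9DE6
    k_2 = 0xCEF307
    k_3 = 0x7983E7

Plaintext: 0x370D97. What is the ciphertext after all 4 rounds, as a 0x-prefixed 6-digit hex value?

0xADD22A

s_0 = plaintext = 0x370D97
s_1 = Round(s_0, k_0) = 0xD9720A
s_2 = Round(s_1, k_1) = 0x20A60D
s_3 = Round(s_2, k_2) = 0x60DADD
s_4 = Round(s_3, k_3) = 0xADD22A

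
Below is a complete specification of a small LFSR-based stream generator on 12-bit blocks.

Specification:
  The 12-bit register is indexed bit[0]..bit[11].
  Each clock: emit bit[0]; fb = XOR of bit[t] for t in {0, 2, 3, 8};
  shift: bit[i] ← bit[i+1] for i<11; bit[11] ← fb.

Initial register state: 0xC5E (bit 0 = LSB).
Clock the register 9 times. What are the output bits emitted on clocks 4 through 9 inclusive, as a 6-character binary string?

110100

reg_0 = 0xC5E
clock 1: out=0, reg = 0x62F
clock 2: out=1, reg = 0xB17
clock 3: out=1, reg = 0xD8B
clock 4: out=1, reg = 0xEC5
clock 5: out=1, reg = 0x762
clock 6: out=0, reg = 0xBB1
clock 7: out=1, reg = 0x5D8
clock 8: out=0, reg = 0x2EC
clock 9: out=0, reg = 0x176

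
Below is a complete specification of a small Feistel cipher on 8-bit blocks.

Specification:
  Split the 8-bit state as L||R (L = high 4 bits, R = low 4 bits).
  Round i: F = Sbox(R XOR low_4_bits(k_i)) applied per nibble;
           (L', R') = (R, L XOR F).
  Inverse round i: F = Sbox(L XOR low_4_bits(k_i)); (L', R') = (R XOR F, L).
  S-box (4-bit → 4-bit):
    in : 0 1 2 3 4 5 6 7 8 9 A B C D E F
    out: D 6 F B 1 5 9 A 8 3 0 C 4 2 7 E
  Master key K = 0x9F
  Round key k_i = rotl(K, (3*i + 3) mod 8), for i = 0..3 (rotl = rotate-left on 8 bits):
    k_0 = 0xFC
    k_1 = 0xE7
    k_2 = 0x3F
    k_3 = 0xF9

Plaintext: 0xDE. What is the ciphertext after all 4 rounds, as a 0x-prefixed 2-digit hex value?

s_0 = plaintext = 0xDE
s_1 = Round(s_0, k_0) = 0xE2
s_2 = Round(s_1, k_1) = 0x2B
s_3 = Round(s_2, k_2) = 0xB3
s_4 = Round(s_3, k_3) = 0x3B

0x3B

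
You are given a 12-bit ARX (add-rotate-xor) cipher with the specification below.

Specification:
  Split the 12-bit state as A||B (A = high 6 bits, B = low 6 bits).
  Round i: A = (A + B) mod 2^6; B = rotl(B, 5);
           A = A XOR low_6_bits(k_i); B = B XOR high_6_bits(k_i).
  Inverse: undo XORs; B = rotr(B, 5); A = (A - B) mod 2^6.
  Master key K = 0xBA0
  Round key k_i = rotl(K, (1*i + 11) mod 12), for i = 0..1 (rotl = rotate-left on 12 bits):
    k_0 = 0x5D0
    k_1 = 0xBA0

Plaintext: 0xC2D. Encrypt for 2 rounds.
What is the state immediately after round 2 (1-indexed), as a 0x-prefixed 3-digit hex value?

s_0 = plaintext = 0xC2D
s_1 = Round(s_0, k_0) = 0x361
s_2 = Round(s_1, k_1) = 0x39E

0x39E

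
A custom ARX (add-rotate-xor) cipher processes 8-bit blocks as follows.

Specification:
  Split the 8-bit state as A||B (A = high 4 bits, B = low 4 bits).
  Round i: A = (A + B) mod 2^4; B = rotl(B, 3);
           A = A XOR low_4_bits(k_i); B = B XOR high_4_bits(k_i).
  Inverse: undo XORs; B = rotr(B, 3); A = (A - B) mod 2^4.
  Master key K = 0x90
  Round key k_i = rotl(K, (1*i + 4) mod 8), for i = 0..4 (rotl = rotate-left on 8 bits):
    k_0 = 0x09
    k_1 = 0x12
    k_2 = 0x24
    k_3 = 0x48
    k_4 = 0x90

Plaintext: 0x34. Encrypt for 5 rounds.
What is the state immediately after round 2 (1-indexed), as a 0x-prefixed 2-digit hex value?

0x20

s_0 = plaintext = 0x34
s_1 = Round(s_0, k_0) = 0xE2
s_2 = Round(s_1, k_1) = 0x20
s_3 = Round(s_2, k_2) = 0x62
s_4 = Round(s_3, k_3) = 0x05
s_5 = Round(s_4, k_4) = 0x53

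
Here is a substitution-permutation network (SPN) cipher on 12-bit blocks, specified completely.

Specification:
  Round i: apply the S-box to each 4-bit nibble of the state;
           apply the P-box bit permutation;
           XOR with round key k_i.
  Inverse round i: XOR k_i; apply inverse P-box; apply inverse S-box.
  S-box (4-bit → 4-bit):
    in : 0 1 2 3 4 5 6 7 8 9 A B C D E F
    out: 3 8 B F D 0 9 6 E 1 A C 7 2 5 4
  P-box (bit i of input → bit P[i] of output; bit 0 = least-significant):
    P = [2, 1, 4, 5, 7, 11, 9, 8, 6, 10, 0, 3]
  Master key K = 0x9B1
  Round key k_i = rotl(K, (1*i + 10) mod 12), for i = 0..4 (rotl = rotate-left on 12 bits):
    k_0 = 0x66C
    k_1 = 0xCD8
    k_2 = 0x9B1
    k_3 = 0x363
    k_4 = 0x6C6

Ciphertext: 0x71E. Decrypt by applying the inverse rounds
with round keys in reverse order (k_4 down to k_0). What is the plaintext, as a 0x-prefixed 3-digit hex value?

0xC7D

s_0 = ciphertext = 0x71E
s_1 = InvRound(s_0, k_4) = 0x66F
s_2 = InvRound(s_1, k_3) = 0xA19
s_3 = InvRound(s_2, k_2) = 0x141
s_4 = InvRound(s_3, k_1) = 0x82F
s_5 = InvRound(s_4, k_0) = 0xC7D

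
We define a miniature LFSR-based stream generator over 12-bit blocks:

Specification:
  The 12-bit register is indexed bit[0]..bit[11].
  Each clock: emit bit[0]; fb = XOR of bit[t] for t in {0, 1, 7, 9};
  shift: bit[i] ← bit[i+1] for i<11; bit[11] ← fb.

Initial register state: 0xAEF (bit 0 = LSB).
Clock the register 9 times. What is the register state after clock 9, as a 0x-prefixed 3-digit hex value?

reg_0 = 0xAEF
clock 1: out=1, reg = 0x577
clock 2: out=1, reg = 0x2BB
clock 3: out=1, reg = 0x15D
clock 4: out=1, reg = 0x8AE
clock 5: out=0, reg = 0x457
clock 6: out=1, reg = 0x22B
clock 7: out=1, reg = 0x915
clock 8: out=1, reg = 0xC8A
clock 9: out=0, reg = 0x645

0x645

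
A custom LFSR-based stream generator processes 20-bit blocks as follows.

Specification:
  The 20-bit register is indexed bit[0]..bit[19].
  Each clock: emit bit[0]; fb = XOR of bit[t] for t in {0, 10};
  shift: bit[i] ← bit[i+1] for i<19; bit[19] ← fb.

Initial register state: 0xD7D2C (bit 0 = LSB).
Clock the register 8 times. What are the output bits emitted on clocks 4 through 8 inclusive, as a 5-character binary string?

reg_0 = 0xD7D2C
clock 1: out=0, reg = 0xEBE96
clock 2: out=0, reg = 0xF5F4B
clock 3: out=1, reg = 0x7AFA5
clock 4: out=1, reg = 0x3D7D2
clock 5: out=0, reg = 0x9EBE9
clock 6: out=1, reg = 0xCF5F4
clock 7: out=0, reg = 0xE7AFA
clock 8: out=0, reg = 0x73D7D

10100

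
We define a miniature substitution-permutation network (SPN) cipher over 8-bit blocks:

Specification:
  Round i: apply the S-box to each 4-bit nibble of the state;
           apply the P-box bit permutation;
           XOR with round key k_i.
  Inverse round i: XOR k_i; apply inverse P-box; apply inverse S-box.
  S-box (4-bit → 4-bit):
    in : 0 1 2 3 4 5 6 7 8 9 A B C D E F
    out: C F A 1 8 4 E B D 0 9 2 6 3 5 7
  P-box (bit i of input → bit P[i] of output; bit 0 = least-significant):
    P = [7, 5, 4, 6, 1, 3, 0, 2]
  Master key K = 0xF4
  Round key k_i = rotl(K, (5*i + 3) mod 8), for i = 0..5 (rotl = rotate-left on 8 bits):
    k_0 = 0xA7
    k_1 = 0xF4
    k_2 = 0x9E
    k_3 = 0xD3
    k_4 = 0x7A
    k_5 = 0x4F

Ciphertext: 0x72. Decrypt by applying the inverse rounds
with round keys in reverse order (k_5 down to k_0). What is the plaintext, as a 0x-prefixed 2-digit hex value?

s_0 = ciphertext = 0x72
s_1 = InvRound(s_0, k_5) = 0x6C
s_2 = InvRound(s_1, k_4) = 0xA5
s_3 = InvRound(s_2, k_3) = 0xA6
s_4 = InvRound(s_3, k_2) = 0xBC
s_5 = InvRound(s_4, k_1) = 0xB4
s_6 = InvRound(s_5, k_0) = 0xE5

0xE5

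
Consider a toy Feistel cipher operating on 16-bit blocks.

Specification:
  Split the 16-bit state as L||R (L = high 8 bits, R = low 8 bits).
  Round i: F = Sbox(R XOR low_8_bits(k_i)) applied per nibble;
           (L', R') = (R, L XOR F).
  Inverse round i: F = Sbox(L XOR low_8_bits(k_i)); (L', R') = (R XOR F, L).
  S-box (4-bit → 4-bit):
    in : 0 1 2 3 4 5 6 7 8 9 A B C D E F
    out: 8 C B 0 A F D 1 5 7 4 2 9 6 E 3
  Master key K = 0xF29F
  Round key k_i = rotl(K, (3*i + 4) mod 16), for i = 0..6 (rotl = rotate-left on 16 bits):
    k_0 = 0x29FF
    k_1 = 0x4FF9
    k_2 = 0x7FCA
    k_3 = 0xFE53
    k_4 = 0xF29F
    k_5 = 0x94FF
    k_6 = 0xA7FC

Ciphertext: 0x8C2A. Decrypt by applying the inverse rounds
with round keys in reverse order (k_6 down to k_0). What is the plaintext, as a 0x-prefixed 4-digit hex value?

s_0 = ciphertext = 0x8C2A
s_1 = InvRound(s_0, k_6) = 0x328C
s_2 = InvRound(s_1, k_5) = 0x1A32
s_3 = InvRound(s_2, k_4) = 0x6D1A
s_4 = InvRound(s_3, k_3) = 0x146D
s_5 = InvRound(s_4, k_2) = 0x0314
s_6 = InvRound(s_5, k_1) = 0x2003
s_7 = InvRound(s_6, k_0) = 0x6020

0x6020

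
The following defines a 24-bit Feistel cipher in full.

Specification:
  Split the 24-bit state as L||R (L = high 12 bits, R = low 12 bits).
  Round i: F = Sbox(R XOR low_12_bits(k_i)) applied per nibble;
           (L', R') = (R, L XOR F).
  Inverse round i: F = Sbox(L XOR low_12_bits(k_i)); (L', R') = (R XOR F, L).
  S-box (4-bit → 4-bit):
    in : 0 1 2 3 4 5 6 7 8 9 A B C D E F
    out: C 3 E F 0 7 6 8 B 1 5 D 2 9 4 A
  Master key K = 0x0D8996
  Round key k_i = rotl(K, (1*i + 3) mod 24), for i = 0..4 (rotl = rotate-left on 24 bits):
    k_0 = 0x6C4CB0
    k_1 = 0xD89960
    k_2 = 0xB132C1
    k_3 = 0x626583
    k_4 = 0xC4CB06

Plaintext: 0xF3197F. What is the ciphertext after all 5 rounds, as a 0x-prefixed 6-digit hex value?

0xC9ABF6

s_0 = plaintext = 0xF3197F
s_1 = Round(s_0, k_0) = 0x97F81B
s_2 = Round(s_1, k_1) = 0x81BAF2
s_3 = Round(s_2, k_2) = 0xAF23E4
s_4 = Round(s_3, k_3) = 0x3E4C9A
s_5 = Round(s_4, k_4) = 0xC9ABF6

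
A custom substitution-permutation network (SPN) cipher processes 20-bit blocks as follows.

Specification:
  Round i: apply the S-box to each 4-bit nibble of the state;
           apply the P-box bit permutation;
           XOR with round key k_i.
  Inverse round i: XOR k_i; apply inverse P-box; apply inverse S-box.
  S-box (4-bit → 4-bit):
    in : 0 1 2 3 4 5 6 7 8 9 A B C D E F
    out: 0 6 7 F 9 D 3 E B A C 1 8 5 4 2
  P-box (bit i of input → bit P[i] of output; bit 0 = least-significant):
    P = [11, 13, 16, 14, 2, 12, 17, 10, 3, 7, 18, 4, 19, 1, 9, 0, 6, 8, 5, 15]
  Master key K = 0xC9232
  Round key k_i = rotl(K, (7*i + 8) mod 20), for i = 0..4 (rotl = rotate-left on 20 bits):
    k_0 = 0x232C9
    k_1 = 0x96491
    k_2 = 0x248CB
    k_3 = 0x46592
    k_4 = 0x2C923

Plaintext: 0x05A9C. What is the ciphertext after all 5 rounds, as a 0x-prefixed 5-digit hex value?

s_0 = plaintext = 0x05A9C
s_1 = Round(s_0, k_0) = 0xE64D8
s_2 = Round(s_1, k_1) = 0x30CAF
s_3 = Round(s_2, k_2) = 0x0EDBB
s_4 = Round(s_3, k_3) = 0x06F9E
s_5 = Round(s_4, k_4) = 0xBDDA1

0xBDDA1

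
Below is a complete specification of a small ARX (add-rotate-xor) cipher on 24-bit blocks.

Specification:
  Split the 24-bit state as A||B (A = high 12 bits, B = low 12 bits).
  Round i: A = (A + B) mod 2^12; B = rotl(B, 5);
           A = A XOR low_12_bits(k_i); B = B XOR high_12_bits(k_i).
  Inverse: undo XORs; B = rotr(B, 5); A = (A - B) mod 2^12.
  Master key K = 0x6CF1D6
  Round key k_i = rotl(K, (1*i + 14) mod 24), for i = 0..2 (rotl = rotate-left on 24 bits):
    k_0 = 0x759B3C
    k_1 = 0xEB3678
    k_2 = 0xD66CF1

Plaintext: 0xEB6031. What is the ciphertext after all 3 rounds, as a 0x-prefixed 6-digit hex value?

s_0 = plaintext = 0xEB6031
s_1 = Round(s_0, k_0) = 0x5DB179
s_2 = Round(s_1, k_1) = 0x12C191
s_3 = Round(s_2, k_2) = 0xE4CF45

0xE4CF45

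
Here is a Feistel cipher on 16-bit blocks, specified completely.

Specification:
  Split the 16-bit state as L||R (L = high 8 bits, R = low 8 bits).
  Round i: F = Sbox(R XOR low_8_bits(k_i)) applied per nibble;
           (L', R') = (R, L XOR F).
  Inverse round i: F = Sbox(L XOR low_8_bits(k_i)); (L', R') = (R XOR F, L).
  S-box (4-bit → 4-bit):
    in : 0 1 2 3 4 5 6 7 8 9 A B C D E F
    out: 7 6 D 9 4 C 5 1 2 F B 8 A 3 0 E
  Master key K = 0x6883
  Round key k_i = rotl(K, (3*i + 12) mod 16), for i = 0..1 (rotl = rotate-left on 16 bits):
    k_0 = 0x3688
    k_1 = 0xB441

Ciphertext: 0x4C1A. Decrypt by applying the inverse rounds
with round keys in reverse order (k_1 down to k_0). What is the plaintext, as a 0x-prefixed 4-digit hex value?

s_0 = ciphertext = 0x4C1A
s_1 = InvRound(s_0, k_1) = 0x694C
s_2 = InvRound(s_1, k_0) = 0x4A69

0x4A69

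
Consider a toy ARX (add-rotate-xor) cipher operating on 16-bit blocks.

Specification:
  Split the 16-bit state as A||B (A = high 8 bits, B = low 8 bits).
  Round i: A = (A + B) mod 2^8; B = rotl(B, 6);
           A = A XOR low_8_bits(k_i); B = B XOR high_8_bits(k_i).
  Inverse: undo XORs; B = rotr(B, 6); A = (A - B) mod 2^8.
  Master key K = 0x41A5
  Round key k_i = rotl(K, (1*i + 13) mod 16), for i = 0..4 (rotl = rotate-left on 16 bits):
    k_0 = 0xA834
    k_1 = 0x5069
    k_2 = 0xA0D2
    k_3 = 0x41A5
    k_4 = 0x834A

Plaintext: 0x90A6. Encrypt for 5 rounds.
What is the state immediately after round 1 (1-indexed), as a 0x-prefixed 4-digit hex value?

s_0 = plaintext = 0x90A6
s_1 = Round(s_0, k_0) = 0x0201
s_2 = Round(s_1, k_1) = 0x6A10
s_3 = Round(s_2, k_2) = 0xA8A4
s_4 = Round(s_3, k_3) = 0xE968
s_5 = Round(s_4, k_4) = 0x1B99

0x0201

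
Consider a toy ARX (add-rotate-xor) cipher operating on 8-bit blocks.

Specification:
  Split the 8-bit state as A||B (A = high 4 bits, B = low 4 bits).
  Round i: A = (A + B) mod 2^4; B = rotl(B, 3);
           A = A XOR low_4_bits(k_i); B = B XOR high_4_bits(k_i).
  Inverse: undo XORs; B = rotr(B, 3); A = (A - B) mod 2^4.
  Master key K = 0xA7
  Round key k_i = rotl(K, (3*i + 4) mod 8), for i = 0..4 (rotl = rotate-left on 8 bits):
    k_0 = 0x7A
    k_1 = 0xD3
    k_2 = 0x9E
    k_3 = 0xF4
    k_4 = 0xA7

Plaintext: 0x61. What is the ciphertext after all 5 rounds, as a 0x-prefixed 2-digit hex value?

0x97

s_0 = plaintext = 0x61
s_1 = Round(s_0, k_0) = 0xDF
s_2 = Round(s_1, k_1) = 0xF2
s_3 = Round(s_2, k_2) = 0xF8
s_4 = Round(s_3, k_3) = 0x3B
s_5 = Round(s_4, k_4) = 0x97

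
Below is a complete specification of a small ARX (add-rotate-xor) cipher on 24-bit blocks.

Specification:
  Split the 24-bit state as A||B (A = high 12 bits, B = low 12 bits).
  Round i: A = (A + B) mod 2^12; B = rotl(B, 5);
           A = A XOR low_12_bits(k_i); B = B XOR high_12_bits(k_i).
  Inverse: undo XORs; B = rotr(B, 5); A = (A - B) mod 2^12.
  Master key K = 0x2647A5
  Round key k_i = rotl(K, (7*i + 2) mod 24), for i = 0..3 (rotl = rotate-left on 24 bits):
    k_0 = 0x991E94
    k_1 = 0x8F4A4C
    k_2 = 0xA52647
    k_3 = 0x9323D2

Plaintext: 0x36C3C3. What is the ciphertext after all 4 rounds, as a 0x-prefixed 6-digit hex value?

s_0 = plaintext = 0x36C3C3
s_1 = Round(s_0, k_0) = 0x9BB1F6
s_2 = Round(s_1, k_1) = 0x1FD637
s_3 = Round(s_2, k_2) = 0xE73CBE
s_4 = Round(s_3, k_3) = 0x8E3EEB

0x8E3EEB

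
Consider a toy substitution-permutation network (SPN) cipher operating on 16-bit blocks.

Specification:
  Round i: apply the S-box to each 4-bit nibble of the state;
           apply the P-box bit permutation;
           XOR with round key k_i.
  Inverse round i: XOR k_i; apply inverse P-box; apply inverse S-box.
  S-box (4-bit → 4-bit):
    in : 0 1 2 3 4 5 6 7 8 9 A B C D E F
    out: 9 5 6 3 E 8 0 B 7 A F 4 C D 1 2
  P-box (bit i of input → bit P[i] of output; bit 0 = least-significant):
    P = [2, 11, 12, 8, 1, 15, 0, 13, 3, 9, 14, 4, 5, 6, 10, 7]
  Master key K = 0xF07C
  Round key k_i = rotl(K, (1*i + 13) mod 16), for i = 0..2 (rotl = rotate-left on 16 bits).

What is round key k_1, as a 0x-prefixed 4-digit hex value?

0x3C1F

K = 0xF07C
k_0 = rotl(K, (1*0+13) mod 16) = rotl(K, 13) = 0x9E0F
k_1 = rotl(K, (1*1+13) mod 16) = rotl(K, 14) = 0x3C1F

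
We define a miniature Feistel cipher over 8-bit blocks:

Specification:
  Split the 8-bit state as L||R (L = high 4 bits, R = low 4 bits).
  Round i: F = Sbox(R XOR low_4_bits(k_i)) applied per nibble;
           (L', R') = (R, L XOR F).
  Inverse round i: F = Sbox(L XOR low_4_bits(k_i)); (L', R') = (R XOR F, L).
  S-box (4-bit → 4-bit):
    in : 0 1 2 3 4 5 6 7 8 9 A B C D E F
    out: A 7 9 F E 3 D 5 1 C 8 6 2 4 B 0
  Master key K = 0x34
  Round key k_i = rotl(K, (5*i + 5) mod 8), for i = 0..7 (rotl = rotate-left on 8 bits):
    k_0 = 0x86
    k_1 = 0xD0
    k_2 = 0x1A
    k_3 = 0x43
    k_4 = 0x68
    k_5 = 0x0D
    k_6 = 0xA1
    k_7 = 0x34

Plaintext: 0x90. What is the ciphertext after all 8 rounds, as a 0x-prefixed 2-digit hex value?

s_0 = plaintext = 0x90
s_1 = Round(s_0, k_0) = 0x04
s_2 = Round(s_1, k_1) = 0x4E
s_3 = Round(s_2, k_2) = 0xEA
s_4 = Round(s_3, k_3) = 0xA2
s_5 = Round(s_4, k_4) = 0x22
s_6 = Round(s_5, k_5) = 0x22
s_7 = Round(s_6, k_6) = 0x2D
s_8 = Round(s_7, k_7) = 0xDE

0xDE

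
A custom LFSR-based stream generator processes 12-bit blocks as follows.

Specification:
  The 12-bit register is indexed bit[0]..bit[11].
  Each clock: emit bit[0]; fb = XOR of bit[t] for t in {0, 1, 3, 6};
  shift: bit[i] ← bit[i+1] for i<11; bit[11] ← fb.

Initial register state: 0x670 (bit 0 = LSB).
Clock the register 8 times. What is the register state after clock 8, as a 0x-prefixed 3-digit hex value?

reg_0 = 0x670
clock 1: out=0, reg = 0xB38
clock 2: out=0, reg = 0xD9C
clock 3: out=0, reg = 0xECE
clock 4: out=0, reg = 0xF67
clock 5: out=1, reg = 0xFB3
clock 6: out=1, reg = 0x7D9
clock 7: out=1, reg = 0xBEC
clock 8: out=0, reg = 0x5F6

0x5F6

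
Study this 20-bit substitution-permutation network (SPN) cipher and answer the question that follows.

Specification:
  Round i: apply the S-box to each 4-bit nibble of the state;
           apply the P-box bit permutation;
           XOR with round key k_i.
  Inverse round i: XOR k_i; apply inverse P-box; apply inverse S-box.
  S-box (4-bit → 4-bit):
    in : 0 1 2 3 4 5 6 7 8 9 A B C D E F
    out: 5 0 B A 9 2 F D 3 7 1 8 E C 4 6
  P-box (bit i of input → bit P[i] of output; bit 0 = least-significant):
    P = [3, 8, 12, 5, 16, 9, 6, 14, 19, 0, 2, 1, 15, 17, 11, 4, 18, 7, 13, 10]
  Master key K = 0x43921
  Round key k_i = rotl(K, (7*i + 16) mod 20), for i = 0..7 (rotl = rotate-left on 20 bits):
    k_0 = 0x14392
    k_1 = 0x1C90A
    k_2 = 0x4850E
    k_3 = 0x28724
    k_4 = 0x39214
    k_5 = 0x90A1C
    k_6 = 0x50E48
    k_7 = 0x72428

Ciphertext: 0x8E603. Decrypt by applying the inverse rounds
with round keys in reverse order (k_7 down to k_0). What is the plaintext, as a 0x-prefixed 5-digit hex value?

0x5EE69

s_0 = ciphertext = 0x8E603
s_1 = InvRound(s_0, k_7) = 0xA8224
s_2 = InvRound(s_1, k_6) = 0x49004
s_3 = InvRound(s_2, k_5) = 0xA7A80
s_4 = InvRound(s_3, k_4) = 0xF7041
s_5 = InvRound(s_4, k_3) = 0x7A96C
s_6 = InvRound(s_5, k_2) = 0xDFB0B
s_7 = InvRound(s_6, k_1) = 0x0185E
s_8 = InvRound(s_7, k_0) = 0x5EE69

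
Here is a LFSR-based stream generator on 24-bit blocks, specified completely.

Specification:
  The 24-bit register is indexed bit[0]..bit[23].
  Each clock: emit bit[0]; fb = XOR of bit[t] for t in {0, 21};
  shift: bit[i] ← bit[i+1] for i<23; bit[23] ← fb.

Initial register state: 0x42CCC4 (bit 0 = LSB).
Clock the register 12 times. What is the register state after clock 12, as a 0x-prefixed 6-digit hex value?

0x77642C

reg_0 = 0x42CCC4
clock 1: out=0, reg = 0x216662
clock 2: out=0, reg = 0x90B331
clock 3: out=1, reg = 0xC85998
clock 4: out=0, reg = 0x642CCC
clock 5: out=0, reg = 0xB21666
clock 6: out=0, reg = 0xD90B33
clock 7: out=1, reg = 0xEC8599
clock 8: out=1, reg = 0x7642CC
clock 9: out=0, reg = 0xBB2166
clock 10: out=0, reg = 0xDD90B3
clock 11: out=1, reg = 0xEEC859
clock 12: out=1, reg = 0x77642C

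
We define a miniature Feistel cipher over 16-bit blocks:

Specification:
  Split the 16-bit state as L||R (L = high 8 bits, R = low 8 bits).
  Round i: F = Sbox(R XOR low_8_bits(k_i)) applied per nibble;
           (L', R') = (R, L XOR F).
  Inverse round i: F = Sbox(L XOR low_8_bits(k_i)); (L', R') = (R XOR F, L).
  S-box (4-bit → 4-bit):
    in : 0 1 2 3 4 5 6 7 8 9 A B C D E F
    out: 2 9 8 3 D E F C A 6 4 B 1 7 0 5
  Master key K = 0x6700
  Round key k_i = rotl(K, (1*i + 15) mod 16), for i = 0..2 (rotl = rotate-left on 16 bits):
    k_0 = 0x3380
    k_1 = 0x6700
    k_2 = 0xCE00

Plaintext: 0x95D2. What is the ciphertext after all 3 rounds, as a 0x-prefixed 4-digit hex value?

0x15E3

s_0 = plaintext = 0x95D2
s_1 = Round(s_0, k_0) = 0xD27D
s_2 = Round(s_1, k_1) = 0x7D15
s_3 = Round(s_2, k_2) = 0x15E3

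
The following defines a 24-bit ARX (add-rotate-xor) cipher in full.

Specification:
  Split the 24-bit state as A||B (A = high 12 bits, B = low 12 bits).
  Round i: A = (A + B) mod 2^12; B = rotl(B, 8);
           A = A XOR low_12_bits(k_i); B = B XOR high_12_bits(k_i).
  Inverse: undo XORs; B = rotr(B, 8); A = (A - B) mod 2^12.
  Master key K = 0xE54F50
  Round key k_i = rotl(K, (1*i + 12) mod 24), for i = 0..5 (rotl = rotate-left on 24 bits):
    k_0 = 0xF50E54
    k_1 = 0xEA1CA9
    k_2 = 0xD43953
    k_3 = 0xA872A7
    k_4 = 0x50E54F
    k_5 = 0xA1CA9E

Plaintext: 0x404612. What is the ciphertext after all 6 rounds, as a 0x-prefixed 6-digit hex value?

s_0 = plaintext = 0x404612
s_1 = Round(s_0, k_0) = 0x442D31
s_2 = Round(s_1, k_1) = 0xDDAF72
s_3 = Round(s_2, k_2) = 0x41FFB4
s_4 = Round(s_3, k_3) = 0x174E7C
s_5 = Round(s_4, k_4) = 0xABF9E9
s_6 = Round(s_5, k_5) = 0xE36382

0xE36382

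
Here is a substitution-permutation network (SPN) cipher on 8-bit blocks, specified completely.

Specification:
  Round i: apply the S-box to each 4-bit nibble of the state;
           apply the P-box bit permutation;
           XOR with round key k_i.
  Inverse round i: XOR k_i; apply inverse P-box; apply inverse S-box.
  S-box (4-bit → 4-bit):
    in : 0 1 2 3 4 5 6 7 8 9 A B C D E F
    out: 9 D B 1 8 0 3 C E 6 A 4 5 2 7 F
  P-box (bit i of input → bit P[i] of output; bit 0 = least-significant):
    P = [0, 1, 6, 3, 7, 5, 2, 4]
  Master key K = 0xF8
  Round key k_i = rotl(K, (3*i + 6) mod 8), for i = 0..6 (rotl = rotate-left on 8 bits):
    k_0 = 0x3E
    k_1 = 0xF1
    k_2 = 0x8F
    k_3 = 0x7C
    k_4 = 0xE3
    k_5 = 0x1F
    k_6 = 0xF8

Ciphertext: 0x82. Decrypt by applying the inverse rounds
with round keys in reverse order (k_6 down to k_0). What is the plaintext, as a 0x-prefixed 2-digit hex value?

s_0 = ciphertext = 0x82
s_1 = InvRound(s_0, k_6) = 0xA8
s_2 = InvRound(s_1, k_5) = 0xF6
s_3 = InvRound(s_2, k_4) = 0x73
s_4 = InvRound(s_3, k_3) = 0xB2
s_5 = InvRound(s_4, k_2) = 0x80
s_6 = InvRound(s_5, k_1) = 0xAC
s_7 = InvRound(s_6, k_0) = 0x0D

0x0D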